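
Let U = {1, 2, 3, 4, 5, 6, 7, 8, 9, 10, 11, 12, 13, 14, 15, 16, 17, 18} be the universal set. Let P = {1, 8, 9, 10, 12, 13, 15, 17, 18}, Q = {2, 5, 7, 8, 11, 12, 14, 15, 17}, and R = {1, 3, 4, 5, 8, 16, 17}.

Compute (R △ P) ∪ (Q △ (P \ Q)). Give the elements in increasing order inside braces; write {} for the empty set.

{1, 2, 3, 4, 5, 7, 8, 9, 10, 11, 12, 13, 14, 15, 16, 17, 18}

R △ P = {3, 4, 5, 9, 10, 12, 13, 15, 16, 18}
P \ Q = {1, 9, 10, 13, 18}
Q △ (P \ Q) = {1, 2, 5, 7, 8, 9, 10, 11, 12, 13, 14, 15, 17, 18}
(R △ P) ∪ (Q △ (P \ Q)) = {1, 2, 3, 4, 5, 7, 8, 9, 10, 11, 12, 13, 14, 15, 16, 17, 18}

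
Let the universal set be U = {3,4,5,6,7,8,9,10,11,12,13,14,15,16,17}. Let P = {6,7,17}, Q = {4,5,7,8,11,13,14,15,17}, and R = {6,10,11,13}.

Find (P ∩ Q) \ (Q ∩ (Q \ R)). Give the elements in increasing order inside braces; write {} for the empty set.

P ∩ Q = {7,17}
Q \ R = {4,5,7,8,14,15,17}
Q ∩ (Q \ R) = {4,5,7,8,14,15,17}
(P ∩ Q) \ (Q ∩ (Q \ R)) = {}

{}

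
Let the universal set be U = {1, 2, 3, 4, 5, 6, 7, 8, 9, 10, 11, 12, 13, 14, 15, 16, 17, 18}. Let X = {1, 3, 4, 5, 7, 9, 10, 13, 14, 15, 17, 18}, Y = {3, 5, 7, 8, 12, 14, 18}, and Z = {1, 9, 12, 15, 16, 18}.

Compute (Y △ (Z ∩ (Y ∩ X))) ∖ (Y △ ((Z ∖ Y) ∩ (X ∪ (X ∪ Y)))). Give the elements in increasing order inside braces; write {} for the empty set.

Y ∩ X = {3, 5, 7, 14, 18}
Z ∩ (Y ∩ X) = {18}
Y △ (Z ∩ (Y ∩ X)) = {3, 5, 7, 8, 12, 14}
Z ∖ Y = {1, 9, 15, 16}
X ∪ Y = {1, 3, 4, 5, 7, 8, 9, 10, 12, 13, 14, 15, 17, 18}
X ∪ (X ∪ Y) = {1, 3, 4, 5, 7, 8, 9, 10, 12, 13, 14, 15, 17, 18}
(Z ∖ Y) ∩ (X ∪ (X ∪ Y)) = {1, 9, 15}
Y △ ((Z ∖ Y) ∩ (X ∪ (X ∪ Y))) = {1, 3, 5, 7, 8, 9, 12, 14, 15, 18}
(Y △ (Z ∩ (Y ∩ X))) ∖ (Y △ ((Z ∖ Y) ∩ (X ∪ (X ∪ Y)))) = {}

{}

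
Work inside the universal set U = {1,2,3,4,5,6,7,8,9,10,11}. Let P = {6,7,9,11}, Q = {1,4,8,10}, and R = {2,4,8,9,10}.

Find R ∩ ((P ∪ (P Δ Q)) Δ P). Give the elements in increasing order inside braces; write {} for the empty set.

P Δ Q = {1,4,6,7,8,9,10,11}
P ∪ (P Δ Q) = {1,4,6,7,8,9,10,11}
(P ∪ (P Δ Q)) Δ P = {1,4,8,10}
R ∩ ((P ∪ (P Δ Q)) Δ P) = {4,8,10}

{4,8,10}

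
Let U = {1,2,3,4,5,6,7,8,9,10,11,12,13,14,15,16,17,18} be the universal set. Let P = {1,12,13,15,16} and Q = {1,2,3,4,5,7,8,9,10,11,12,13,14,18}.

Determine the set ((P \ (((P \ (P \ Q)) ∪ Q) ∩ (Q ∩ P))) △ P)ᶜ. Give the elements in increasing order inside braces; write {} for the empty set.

P \ Q = {15,16}
P \ (P \ Q) = {1,12,13}
(P \ (P \ Q)) ∪ Q = {1,2,3,4,5,7,8,9,10,11,12,13,14,18}
Q ∩ P = {1,12,13}
((P \ (P \ Q)) ∪ Q) ∩ (Q ∩ P) = {1,12,13}
P \ (((P \ (P \ Q)) ∪ Q) ∩ (Q ∩ P)) = {15,16}
(P \ (((P \ (P \ Q)) ∪ Q) ∩ (Q ∩ P))) △ P = {1,12,13}
((P \ (((P \ (P \ Q)) ∪ Q) ∩ (Q ∩ P))) △ P)ᶜ = {2,3,4,5,6,7,8,9,10,11,14,15,16,17,18}

{2,3,4,5,6,7,8,9,10,11,14,15,16,17,18}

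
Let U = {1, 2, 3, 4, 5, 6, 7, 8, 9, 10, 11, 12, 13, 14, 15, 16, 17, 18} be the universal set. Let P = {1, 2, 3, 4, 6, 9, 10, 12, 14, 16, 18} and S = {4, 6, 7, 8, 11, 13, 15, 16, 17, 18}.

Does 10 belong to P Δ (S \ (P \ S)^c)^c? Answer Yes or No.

No

10 ∈ P and 10 ∉ S, so 10 ∈ P \ S
10 ∉ (P \ S)^c since 10 ∈ (P \ S)
10 ∉ S and 10 ∉ (P \ S)^c, so 10 ∉ S \ (P \ S)^c
10 ∈ (S \ (P \ S)^c)^c since 10 ∉ (S \ (P \ S)^c)
10 ∈ P and 10 ∈ (S \ (P \ S)^c)^c, so 10 ∉ P Δ (S \ (P \ S)^c)^c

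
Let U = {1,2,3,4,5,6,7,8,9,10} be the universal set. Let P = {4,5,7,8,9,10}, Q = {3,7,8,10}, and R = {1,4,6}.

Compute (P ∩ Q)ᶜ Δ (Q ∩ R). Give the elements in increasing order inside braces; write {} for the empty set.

P ∩ Q = {7,8,10}
(P ∩ Q)ᶜ = {1,2,3,4,5,6,9}
Q ∩ R = {}
(P ∩ Q)ᶜ Δ (Q ∩ R) = {1,2,3,4,5,6,9}

{1,2,3,4,5,6,9}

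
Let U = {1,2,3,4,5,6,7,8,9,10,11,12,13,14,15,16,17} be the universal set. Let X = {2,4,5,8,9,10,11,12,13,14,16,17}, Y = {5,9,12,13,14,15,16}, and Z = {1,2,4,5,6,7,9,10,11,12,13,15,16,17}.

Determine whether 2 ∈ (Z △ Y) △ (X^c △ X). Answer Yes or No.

2 ∈ Z and 2 ∉ Y, so 2 ∈ Z △ Y
2 ∈ X, so 2 ∉ X^c
2 ∉ X^c and 2 ∈ X, so 2 ∈ X^c △ X
2 ∈ (Z △ Y) and 2 ∈ (X^c △ X), so 2 ∉ (Z △ Y) △ (X^c △ X)

No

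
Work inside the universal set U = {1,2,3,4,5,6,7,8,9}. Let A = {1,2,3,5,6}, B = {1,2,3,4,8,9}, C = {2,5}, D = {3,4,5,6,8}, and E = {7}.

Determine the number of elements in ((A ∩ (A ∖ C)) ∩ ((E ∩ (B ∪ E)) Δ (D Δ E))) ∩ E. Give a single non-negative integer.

0

A ∖ C = {1,3,6}
A ∩ (A ∖ C) = {1,3,6}
B ∪ E = {1,2,3,4,7,8,9}
E ∩ (B ∪ E) = {7}
D Δ E = {3,4,5,6,7,8}
(E ∩ (B ∪ E)) Δ (D Δ E) = {3,4,5,6,8}
(A ∩ (A ∖ C)) ∩ ((E ∩ (B ∪ E)) Δ (D Δ E)) = {3,6}
((A ∩ (A ∖ C)) ∩ ((E ∩ (B ∪ E)) Δ (D Δ E))) ∩ E = {}
|((A ∩ (A ∖ C)) ∩ ((E ∩ (B ∪ E)) Δ (D Δ E))) ∩ E| = 0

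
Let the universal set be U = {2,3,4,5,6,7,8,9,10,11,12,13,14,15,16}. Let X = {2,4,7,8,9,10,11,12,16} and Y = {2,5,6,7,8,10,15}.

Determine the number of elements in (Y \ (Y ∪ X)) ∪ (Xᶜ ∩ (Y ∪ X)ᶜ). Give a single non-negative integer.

Y ∪ X = {2,4,5,6,7,8,9,10,11,12,15,16}
Y \ (Y ∪ X) = {}
Xᶜ = {3,5,6,13,14,15}
(Y ∪ X)ᶜ = {3,13,14}
Xᶜ ∩ (Y ∪ X)ᶜ = {3,13,14}
(Y \ (Y ∪ X)) ∪ (Xᶜ ∩ (Y ∪ X)ᶜ) = {3,13,14}
|(Y \ (Y ∪ X)) ∪ (Xᶜ ∩ (Y ∪ X)ᶜ)| = 3

3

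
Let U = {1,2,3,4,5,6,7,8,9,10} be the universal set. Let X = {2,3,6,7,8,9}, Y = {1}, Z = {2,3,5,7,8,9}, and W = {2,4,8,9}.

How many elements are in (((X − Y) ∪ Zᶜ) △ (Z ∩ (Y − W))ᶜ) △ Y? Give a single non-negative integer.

X − Y = {2,3,6,7,8,9}
Zᶜ = {1,4,6,10}
(X − Y) ∪ Zᶜ = {1,2,3,4,6,7,8,9,10}
Y − W = {1}
Z ∩ (Y − W) = {}
(Z ∩ (Y − W))ᶜ = {1,2,3,4,5,6,7,8,9,10}
((X − Y) ∪ Zᶜ) △ (Z ∩ (Y − W))ᶜ = {5}
(((X − Y) ∪ Zᶜ) △ (Z ∩ (Y − W))ᶜ) △ Y = {1,5}
|(((X − Y) ∪ Zᶜ) △ (Z ∩ (Y − W))ᶜ) △ Y| = 2

2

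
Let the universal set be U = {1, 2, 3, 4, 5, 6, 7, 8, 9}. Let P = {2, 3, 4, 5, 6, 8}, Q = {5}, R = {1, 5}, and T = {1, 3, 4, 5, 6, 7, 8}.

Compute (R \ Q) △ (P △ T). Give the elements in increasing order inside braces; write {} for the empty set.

R \ Q = {1}
P △ T = {1, 2, 7}
(R \ Q) △ (P △ T) = {2, 7}

{2, 7}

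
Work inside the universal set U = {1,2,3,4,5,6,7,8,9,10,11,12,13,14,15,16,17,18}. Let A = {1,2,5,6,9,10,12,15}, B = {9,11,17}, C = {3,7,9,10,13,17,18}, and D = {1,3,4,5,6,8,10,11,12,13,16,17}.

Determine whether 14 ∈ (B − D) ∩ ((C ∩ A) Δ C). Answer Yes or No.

14 ∉ B and 14 ∉ D, so 14 ∉ B − D
14 ∉ C and 14 ∉ A, so 14 ∉ C ∩ A
14 ∉ (C ∩ A) and 14 ∉ C, so 14 ∉ (C ∩ A) Δ C
14 ∉ (B − D) and 14 ∉ ((C ∩ A) Δ C), so 14 ∉ (B − D) ∩ ((C ∩ A) Δ C)

No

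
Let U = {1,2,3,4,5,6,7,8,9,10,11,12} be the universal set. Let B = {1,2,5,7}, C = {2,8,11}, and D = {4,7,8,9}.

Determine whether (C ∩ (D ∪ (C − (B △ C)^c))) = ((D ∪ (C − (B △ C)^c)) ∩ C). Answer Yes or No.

Yes

B △ C = {1,5,7,8,11}
(B △ C)^c = {2,3,4,6,9,10,12}
C − (B △ C)^c = {8,11}
D ∪ (C − (B △ C)^c) = {4,7,8,9,11}
C ∩ (D ∪ (C − (B △ C)^c)) = {8,11}
(D ∪ (C − (B △ C)^c)) ∩ C = {8,11}
Both equal {8,11}, so C ∩ (D ∪ (C − (B △ C)^c)) = (D ∪ (C − (B △ C)^c)) ∩ C.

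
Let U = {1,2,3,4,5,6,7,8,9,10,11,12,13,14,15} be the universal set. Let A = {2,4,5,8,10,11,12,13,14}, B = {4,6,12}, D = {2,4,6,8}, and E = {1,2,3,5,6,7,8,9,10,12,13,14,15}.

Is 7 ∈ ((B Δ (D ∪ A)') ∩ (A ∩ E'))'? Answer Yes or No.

7 ∉ D and 7 ∉ A, so 7 ∉ D ∪ A
7 ∈ (D ∪ A)' since 7 ∉ (D ∪ A)
7 ∉ B and 7 ∈ (D ∪ A)', so 7 ∈ B Δ (D ∪ A)'
7 ∈ E, so 7 ∉ E'
7 ∉ A and 7 ∉ E', so 7 ∉ A ∩ E'
7 ∈ (B Δ (D ∪ A)') and 7 ∉ (A ∩ E'), so 7 ∉ (B Δ (D ∪ A)') ∩ (A ∩ E')
7 ∈ ((B Δ (D ∪ A)') ∩ (A ∩ E'))' since 7 ∉ ((B Δ (D ∪ A)') ∩ (A ∩ E'))

Yes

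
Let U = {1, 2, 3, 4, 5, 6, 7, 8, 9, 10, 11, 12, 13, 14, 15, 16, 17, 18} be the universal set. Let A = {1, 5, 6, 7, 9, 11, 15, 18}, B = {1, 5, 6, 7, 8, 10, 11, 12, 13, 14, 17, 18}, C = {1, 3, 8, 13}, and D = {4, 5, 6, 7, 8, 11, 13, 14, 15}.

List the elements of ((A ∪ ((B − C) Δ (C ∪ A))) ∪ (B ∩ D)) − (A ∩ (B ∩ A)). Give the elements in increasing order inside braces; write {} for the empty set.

B − C = {5, 6, 7, 10, 11, 12, 14, 17, 18}
C ∪ A = {1, 3, 5, 6, 7, 8, 9, 11, 13, 15, 18}
(B − C) Δ (C ∪ A) = {1, 3, 8, 9, 10, 12, 13, 14, 15, 17}
A ∪ ((B − C) Δ (C ∪ A)) = {1, 3, 5, 6, 7, 8, 9, 10, 11, 12, 13, 14, 15, 17, 18}
B ∩ D = {5, 6, 7, 8, 11, 13, 14}
(A ∪ ((B − C) Δ (C ∪ A))) ∪ (B ∩ D) = {1, 3, 5, 6, 7, 8, 9, 10, 11, 12, 13, 14, 15, 17, 18}
B ∩ A = {1, 5, 6, 7, 11, 18}
A ∩ (B ∩ A) = {1, 5, 6, 7, 11, 18}
((A ∪ ((B − C) Δ (C ∪ A))) ∪ (B ∩ D)) − (A ∩ (B ∩ A)) = {3, 8, 9, 10, 12, 13, 14, 15, 17}

{3, 8, 9, 10, 12, 13, 14, 15, 17}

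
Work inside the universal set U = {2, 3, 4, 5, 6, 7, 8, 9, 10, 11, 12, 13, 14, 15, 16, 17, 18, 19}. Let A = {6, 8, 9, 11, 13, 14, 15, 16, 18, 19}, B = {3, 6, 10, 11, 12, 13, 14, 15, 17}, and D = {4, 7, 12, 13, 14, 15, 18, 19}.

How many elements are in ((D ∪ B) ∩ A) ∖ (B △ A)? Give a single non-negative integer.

D ∪ B = {3, 4, 6, 7, 10, 11, 12, 13, 14, 15, 17, 18, 19}
(D ∪ B) ∩ A = {6, 11, 13, 14, 15, 18, 19}
B △ A = {3, 8, 9, 10, 12, 16, 17, 18, 19}
((D ∪ B) ∩ A) ∖ (B △ A) = {6, 11, 13, 14, 15}
|((D ∪ B) ∩ A) ∖ (B △ A)| = 5

5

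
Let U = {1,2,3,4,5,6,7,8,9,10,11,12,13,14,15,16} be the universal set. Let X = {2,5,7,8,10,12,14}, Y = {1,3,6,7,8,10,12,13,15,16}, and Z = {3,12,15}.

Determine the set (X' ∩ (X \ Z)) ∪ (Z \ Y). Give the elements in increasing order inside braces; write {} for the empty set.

{}

X' = {1,3,4,6,9,11,13,15,16}
X \ Z = {2,5,7,8,10,14}
X' ∩ (X \ Z) = {}
Z \ Y = {}
(X' ∩ (X \ Z)) ∪ (Z \ Y) = {}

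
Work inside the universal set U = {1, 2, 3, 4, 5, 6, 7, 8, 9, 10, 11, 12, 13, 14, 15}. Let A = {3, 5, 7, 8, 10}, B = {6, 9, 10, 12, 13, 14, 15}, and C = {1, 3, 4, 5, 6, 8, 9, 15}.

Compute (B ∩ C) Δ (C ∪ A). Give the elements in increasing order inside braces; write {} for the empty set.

{1, 3, 4, 5, 7, 8, 10}

B ∩ C = {6, 9, 15}
C ∪ A = {1, 3, 4, 5, 6, 7, 8, 9, 10, 15}
(B ∩ C) Δ (C ∪ A) = {1, 3, 4, 5, 7, 8, 10}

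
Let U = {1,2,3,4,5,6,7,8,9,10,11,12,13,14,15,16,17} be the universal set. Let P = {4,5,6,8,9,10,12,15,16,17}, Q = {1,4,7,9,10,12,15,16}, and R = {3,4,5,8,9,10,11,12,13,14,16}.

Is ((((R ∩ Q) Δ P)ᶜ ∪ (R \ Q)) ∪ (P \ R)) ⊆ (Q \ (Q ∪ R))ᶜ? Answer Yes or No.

Yes

R ∩ Q = {4,9,10,12,16}
(R ∩ Q) Δ P = {5,6,8,15,17}
((R ∩ Q) Δ P)ᶜ = {1,2,3,4,7,9,10,11,12,13,14,16}
R \ Q = {3,5,8,11,13,14}
((R ∩ Q) Δ P)ᶜ ∪ (R \ Q) = {1,2,3,4,5,7,8,9,10,11,12,13,14,16}
P \ R = {6,15,17}
(((R ∩ Q) Δ P)ᶜ ∪ (R \ Q)) ∪ (P \ R) = {1,2,3,4,5,6,7,8,9,10,11,12,13,14,15,16,17}
Q ∪ R = {1,3,4,5,7,8,9,10,11,12,13,14,15,16}
Q \ (Q ∪ R) = {}
(Q \ (Q ∪ R))ᶜ = {1,2,3,4,5,6,7,8,9,10,11,12,13,14,15,16,17}
Every element of {1,2,3,4,5,6,7,8,9,10,11,12,13,14,15,16,17} is in {1,2,3,4,5,6,7,8,9,10,11,12,13,14,15,16,17}, so (((R ∩ Q) Δ P)ᶜ ∪ (R \ Q)) ∪ (P \ R) ⊆ (Q \ (Q ∪ R))ᶜ.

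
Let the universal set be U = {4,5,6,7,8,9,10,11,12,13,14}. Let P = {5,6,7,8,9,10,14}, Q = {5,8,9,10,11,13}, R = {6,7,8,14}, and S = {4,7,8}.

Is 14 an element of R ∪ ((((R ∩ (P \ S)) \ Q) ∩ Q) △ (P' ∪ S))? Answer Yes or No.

Yes

14 ∈ P and 14 ∉ S, so 14 ∈ P \ S
14 ∈ R and 14 ∈ (P \ S), so 14 ∈ R ∩ (P \ S)
14 ∈ (R ∩ (P \ S)) and 14 ∉ Q, so 14 ∈ (R ∩ (P \ S)) \ Q
14 ∈ ((R ∩ (P \ S)) \ Q) and 14 ∉ Q, so 14 ∉ ((R ∩ (P \ S)) \ Q) ∩ Q
14 ∈ P, so 14 ∉ P'
14 ∉ P' and 14 ∉ S, so 14 ∉ P' ∪ S
14 ∉ (((R ∩ (P \ S)) \ Q) ∩ Q) and 14 ∉ (P' ∪ S), so 14 ∉ (((R ∩ (P \ S)) \ Q) ∩ Q) △ (P' ∪ S)
14 ∈ R and 14 ∉ ((((R ∩ (P \ S)) \ Q) ∩ Q) △ (P' ∪ S)), so 14 ∈ R ∪ ((((R ∩ (P \ S)) \ Q) ∩ Q) △ (P' ∪ S))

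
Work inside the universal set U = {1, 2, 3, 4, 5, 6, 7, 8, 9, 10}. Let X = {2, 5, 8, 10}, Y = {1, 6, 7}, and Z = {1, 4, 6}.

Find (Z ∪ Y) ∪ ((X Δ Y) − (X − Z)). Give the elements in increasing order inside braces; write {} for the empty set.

{1, 4, 6, 7}

Z ∪ Y = {1, 4, 6, 7}
X Δ Y = {1, 2, 5, 6, 7, 8, 10}
X − Z = {2, 5, 8, 10}
(X Δ Y) − (X − Z) = {1, 6, 7}
(Z ∪ Y) ∪ ((X Δ Y) − (X − Z)) = {1, 4, 6, 7}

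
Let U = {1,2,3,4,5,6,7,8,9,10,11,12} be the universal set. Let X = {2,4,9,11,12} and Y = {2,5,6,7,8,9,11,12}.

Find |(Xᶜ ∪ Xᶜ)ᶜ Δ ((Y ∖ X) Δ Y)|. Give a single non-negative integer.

1

Xᶜ = {1,3,5,6,7,8,10}
Xᶜ ∪ Xᶜ = {1,3,5,6,7,8,10}
(Xᶜ ∪ Xᶜ)ᶜ = {2,4,9,11,12}
Y ∖ X = {5,6,7,8}
(Y ∖ X) Δ Y = {2,9,11,12}
(Xᶜ ∪ Xᶜ)ᶜ Δ ((Y ∖ X) Δ Y) = {4}
|(Xᶜ ∪ Xᶜ)ᶜ Δ ((Y ∖ X) Δ Y)| = 1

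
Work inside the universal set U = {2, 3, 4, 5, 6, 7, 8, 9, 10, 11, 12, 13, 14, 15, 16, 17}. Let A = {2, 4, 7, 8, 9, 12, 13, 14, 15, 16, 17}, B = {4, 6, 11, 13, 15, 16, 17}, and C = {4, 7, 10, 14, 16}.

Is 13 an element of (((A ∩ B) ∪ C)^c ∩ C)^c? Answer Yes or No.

Yes

13 ∈ A and 13 ∈ B, so 13 ∈ A ∩ B
13 ∈ (A ∩ B) and 13 ∉ C, so 13 ∈ (A ∩ B) ∪ C
13 ∉ ((A ∩ B) ∪ C)^c since 13 ∈ ((A ∩ B) ∪ C)
13 ∉ ((A ∩ B) ∪ C)^c and 13 ∉ C, so 13 ∉ ((A ∩ B) ∪ C)^c ∩ C
13 ∈ (((A ∩ B) ∪ C)^c ∩ C)^c since 13 ∉ (((A ∩ B) ∪ C)^c ∩ C)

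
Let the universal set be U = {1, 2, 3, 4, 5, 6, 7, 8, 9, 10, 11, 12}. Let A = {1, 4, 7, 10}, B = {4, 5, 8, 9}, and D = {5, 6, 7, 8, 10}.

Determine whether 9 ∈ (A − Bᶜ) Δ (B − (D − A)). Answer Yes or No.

Yes

9 ∈ B, so 9 ∉ Bᶜ
9 ∉ A and 9 ∉ Bᶜ, so 9 ∉ A − Bᶜ
9 ∉ D and 9 ∉ A, so 9 ∉ D − A
9 ∈ B and 9 ∉ (D − A), so 9 ∈ B − (D − A)
9 ∉ (A − Bᶜ) and 9 ∈ (B − (D − A)), so 9 ∈ (A − Bᶜ) Δ (B − (D − A))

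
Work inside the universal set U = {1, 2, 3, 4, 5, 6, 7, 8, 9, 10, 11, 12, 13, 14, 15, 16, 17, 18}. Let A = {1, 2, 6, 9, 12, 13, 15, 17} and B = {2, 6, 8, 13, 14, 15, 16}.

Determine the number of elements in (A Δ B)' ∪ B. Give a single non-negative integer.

14

A Δ B = {1, 8, 9, 12, 14, 16, 17}
(A Δ B)' = {2, 3, 4, 5, 6, 7, 10, 11, 13, 15, 18}
(A Δ B)' ∪ B = {2, 3, 4, 5, 6, 7, 8, 10, 11, 13, 14, 15, 16, 18}
|(A Δ B)' ∪ B| = 14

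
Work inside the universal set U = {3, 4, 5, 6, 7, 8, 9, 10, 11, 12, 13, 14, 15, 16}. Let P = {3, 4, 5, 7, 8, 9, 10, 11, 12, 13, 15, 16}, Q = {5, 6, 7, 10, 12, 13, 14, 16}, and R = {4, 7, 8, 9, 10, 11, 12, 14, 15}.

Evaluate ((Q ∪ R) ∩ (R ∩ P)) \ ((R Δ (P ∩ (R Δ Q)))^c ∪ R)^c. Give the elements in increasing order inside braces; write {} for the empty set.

Q ∪ R = {4, 5, 6, 7, 8, 9, 10, 11, 12, 13, 14, 15, 16}
R ∩ P = {4, 7, 8, 9, 10, 11, 12, 15}
(Q ∪ R) ∩ (R ∩ P) = {4, 7, 8, 9, 10, 11, 12, 15}
R Δ Q = {4, 5, 6, 8, 9, 11, 13, 15, 16}
P ∩ (R Δ Q) = {4, 5, 8, 9, 11, 13, 15, 16}
R Δ (P ∩ (R Δ Q)) = {5, 7, 10, 12, 13, 14, 16}
(R Δ (P ∩ (R Δ Q)))^c = {3, 4, 6, 8, 9, 11, 15}
(R Δ (P ∩ (R Δ Q)))^c ∪ R = {3, 4, 6, 7, 8, 9, 10, 11, 12, 14, 15}
((R Δ (P ∩ (R Δ Q)))^c ∪ R)^c = {5, 13, 16}
((Q ∪ R) ∩ (R ∩ P)) \ ((R Δ (P ∩ (R Δ Q)))^c ∪ R)^c = {4, 7, 8, 9, 10, 11, 12, 15}

{4, 7, 8, 9, 10, 11, 12, 15}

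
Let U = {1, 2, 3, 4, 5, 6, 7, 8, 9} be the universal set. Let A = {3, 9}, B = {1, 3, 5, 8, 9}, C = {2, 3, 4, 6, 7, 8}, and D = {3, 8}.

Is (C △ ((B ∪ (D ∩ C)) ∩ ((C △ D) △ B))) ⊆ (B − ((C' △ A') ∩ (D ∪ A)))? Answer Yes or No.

No

D ∩ C = {3, 8}
B ∪ (D ∩ C) = {1, 3, 5, 8, 9}
C △ D = {2, 4, 6, 7}
(C △ D) △ B = {1, 2, 3, 4, 5, 6, 7, 8, 9}
(B ∪ (D ∩ C)) ∩ ((C △ D) △ B) = {1, 3, 5, 8, 9}
C △ ((B ∪ (D ∩ C)) ∩ ((C △ D) △ B)) = {1, 2, 4, 5, 6, 7, 9}
C' = {1, 5, 9}
A' = {1, 2, 4, 5, 6, 7, 8}
C' △ A' = {2, 4, 6, 7, 8, 9}
D ∪ A = {3, 8, 9}
(C' △ A') ∩ (D ∪ A) = {8, 9}
B − ((C' △ A') ∩ (D ∪ A)) = {1, 3, 5}
2 ∈ C △ ((B ∪ (D ∩ C)) ∩ ((C △ D) △ B)) but 2 ∉ B − ((C' △ A') ∩ (D ∪ A)), so the inclusion fails.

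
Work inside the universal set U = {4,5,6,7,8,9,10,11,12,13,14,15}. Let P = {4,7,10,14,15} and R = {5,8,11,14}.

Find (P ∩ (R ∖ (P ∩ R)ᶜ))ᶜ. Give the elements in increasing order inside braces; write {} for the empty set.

{4,5,6,7,8,9,10,11,12,13,15}

P ∩ R = {14}
(P ∩ R)ᶜ = {4,5,6,7,8,9,10,11,12,13,15}
R ∖ (P ∩ R)ᶜ = {14}
P ∩ (R ∖ (P ∩ R)ᶜ) = {14}
(P ∩ (R ∖ (P ∩ R)ᶜ))ᶜ = {4,5,6,7,8,9,10,11,12,13,15}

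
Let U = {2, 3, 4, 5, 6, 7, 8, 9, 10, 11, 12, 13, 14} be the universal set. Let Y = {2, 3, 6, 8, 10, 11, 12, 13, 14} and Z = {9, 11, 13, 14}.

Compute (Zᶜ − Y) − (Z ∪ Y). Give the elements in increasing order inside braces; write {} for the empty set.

Zᶜ = {2, 3, 4, 5, 6, 7, 8, 10, 12}
Zᶜ − Y = {4, 5, 7}
Z ∪ Y = {2, 3, 6, 8, 9, 10, 11, 12, 13, 14}
(Zᶜ − Y) − (Z ∪ Y) = {4, 5, 7}

{4, 5, 7}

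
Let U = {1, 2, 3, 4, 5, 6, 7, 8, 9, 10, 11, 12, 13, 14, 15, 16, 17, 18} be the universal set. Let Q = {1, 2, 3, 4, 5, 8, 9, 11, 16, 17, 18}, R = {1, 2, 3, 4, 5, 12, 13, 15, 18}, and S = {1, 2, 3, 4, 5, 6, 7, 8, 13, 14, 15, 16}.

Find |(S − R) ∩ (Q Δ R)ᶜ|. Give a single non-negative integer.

S − R = {6, 7, 8, 14, 16}
Q Δ R = {8, 9, 11, 12, 13, 15, 16, 17}
(Q Δ R)ᶜ = {1, 2, 3, 4, 5, 6, 7, 10, 14, 18}
(S − R) ∩ (Q Δ R)ᶜ = {6, 7, 14}
|(S − R) ∩ (Q Δ R)ᶜ| = 3

3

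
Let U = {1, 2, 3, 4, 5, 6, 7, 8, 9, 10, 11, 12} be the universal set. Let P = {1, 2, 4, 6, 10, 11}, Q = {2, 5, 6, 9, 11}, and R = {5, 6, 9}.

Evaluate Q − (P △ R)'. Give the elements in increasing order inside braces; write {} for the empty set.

{2, 5, 9, 11}

P △ R = {1, 2, 4, 5, 9, 10, 11}
(P △ R)' = {3, 6, 7, 8, 12}
Q − (P △ R)' = {2, 5, 9, 11}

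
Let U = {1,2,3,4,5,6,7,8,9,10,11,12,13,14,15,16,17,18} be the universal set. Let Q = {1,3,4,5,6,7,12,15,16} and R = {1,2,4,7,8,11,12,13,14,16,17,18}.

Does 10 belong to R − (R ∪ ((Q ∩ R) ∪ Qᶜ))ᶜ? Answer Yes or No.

10 ∉ Q and 10 ∉ R, so 10 ∉ Q ∩ R
10 ∉ Q, so 10 ∈ Qᶜ
10 ∉ (Q ∩ R) and 10 ∈ Qᶜ, so 10 ∈ (Q ∩ R) ∪ Qᶜ
10 ∉ R and 10 ∈ ((Q ∩ R) ∪ Qᶜ), so 10 ∈ R ∪ ((Q ∩ R) ∪ Qᶜ)
10 ∉ (R ∪ ((Q ∩ R) ∪ Qᶜ))ᶜ since 10 ∈ (R ∪ ((Q ∩ R) ∪ Qᶜ))
10 ∉ R and 10 ∉ (R ∪ ((Q ∩ R) ∪ Qᶜ))ᶜ, so 10 ∉ R − (R ∪ ((Q ∩ R) ∪ Qᶜ))ᶜ

No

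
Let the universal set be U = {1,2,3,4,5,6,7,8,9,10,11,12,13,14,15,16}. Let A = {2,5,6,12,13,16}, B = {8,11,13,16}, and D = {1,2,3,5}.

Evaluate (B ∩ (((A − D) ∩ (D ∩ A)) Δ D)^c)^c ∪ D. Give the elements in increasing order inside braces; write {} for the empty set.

{1,2,3,4,5,6,7,9,10,12,14,15}

A − D = {6,12,13,16}
D ∩ A = {2,5}
(A − D) ∩ (D ∩ A) = {}
((A − D) ∩ (D ∩ A)) Δ D = {1,2,3,5}
(((A − D) ∩ (D ∩ A)) Δ D)^c = {4,6,7,8,9,10,11,12,13,14,15,16}
B ∩ (((A − D) ∩ (D ∩ A)) Δ D)^c = {8,11,13,16}
(B ∩ (((A − D) ∩ (D ∩ A)) Δ D)^c)^c = {1,2,3,4,5,6,7,9,10,12,14,15}
(B ∩ (((A − D) ∩ (D ∩ A)) Δ D)^c)^c ∪ D = {1,2,3,4,5,6,7,9,10,12,14,15}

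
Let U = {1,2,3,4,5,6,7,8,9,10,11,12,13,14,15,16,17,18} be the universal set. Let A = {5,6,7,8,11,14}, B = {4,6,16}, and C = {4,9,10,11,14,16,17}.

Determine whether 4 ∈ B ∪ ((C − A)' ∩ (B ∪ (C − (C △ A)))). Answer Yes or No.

4 ∈ C and 4 ∉ A, so 4 ∈ C − A
4 ∉ (C − A)' since 4 ∈ (C − A)
4 ∈ C and 4 ∉ A, so 4 ∈ C △ A
4 ∈ C and 4 ∈ (C △ A), so 4 ∉ C − (C △ A)
4 ∈ B and 4 ∉ (C − (C △ A)), so 4 ∈ B ∪ (C − (C △ A))
4 ∉ (C − A)' and 4 ∈ (B ∪ (C − (C △ A))), so 4 ∉ (C − A)' ∩ (B ∪ (C − (C △ A)))
4 ∈ B and 4 ∉ ((C − A)' ∩ (B ∪ (C − (C △ A)))), so 4 ∈ B ∪ ((C − A)' ∩ (B ∪ (C − (C △ A))))

Yes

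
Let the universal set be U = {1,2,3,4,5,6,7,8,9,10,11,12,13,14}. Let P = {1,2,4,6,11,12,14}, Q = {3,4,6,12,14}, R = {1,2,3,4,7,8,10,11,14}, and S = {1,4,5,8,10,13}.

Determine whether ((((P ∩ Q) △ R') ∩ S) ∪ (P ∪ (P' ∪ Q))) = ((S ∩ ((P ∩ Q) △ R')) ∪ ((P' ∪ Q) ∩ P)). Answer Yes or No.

P ∩ Q = {4,6,12,14}
R' = {5,6,9,12,13}
(P ∩ Q) △ R' = {4,5,9,13,14}
((P ∩ Q) △ R') ∩ S = {4,5,13}
P' = {3,5,7,8,9,10,13}
P' ∪ Q = {3,4,5,6,7,8,9,10,12,13,14}
P ∪ (P' ∪ Q) = {1,2,3,4,5,6,7,8,9,10,11,12,13,14}
(((P ∩ Q) △ R') ∩ S) ∪ (P ∪ (P' ∪ Q)) = {1,2,3,4,5,6,7,8,9,10,11,12,13,14}
S ∩ ((P ∩ Q) △ R') = {4,5,13}
(P' ∪ Q) ∩ P = {4,6,12,14}
(S ∩ ((P ∩ Q) △ R')) ∪ ((P' ∪ Q) ∩ P) = {4,5,6,12,13,14}
1 ∈ (((P ∩ Q) △ R') ∩ S) ∪ (P ∪ (P' ∪ Q)) but 1 ∉ (S ∩ ((P ∩ Q) △ R')) ∪ ((P' ∪ Q) ∩ P), so they differ.

No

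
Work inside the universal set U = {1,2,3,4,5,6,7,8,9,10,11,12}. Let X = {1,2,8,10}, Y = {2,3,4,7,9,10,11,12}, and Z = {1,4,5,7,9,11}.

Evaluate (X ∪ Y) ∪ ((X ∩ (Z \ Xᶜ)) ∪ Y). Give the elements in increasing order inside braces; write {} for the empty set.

{1,2,3,4,7,8,9,10,11,12}

X ∪ Y = {1,2,3,4,7,8,9,10,11,12}
Xᶜ = {3,4,5,6,7,9,11,12}
Z \ Xᶜ = {1}
X ∩ (Z \ Xᶜ) = {1}
(X ∩ (Z \ Xᶜ)) ∪ Y = {1,2,3,4,7,9,10,11,12}
(X ∪ Y) ∪ ((X ∩ (Z \ Xᶜ)) ∪ Y) = {1,2,3,4,7,8,9,10,11,12}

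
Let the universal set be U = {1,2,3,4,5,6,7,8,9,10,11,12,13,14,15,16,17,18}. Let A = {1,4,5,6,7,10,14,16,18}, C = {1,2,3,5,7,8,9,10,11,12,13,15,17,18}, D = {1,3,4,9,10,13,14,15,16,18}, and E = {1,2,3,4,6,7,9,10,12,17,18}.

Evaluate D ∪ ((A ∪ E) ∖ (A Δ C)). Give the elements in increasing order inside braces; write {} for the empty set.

{1,3,4,5,7,9,10,13,14,15,16,18}

A ∪ E = {1,2,3,4,5,6,7,9,10,12,14,16,17,18}
A Δ C = {2,3,4,6,8,9,11,12,13,14,15,16,17}
(A ∪ E) ∖ (A Δ C) = {1,5,7,10,18}
D ∪ ((A ∪ E) ∖ (A Δ C)) = {1,3,4,5,7,9,10,13,14,15,16,18}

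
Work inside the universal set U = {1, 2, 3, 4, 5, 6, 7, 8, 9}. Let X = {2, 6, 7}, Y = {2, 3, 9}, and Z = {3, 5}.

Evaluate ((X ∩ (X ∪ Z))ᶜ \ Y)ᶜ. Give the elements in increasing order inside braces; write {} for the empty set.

{2, 3, 6, 7, 9}

X ∪ Z = {2, 3, 5, 6, 7}
X ∩ (X ∪ Z) = {2, 6, 7}
(X ∩ (X ∪ Z))ᶜ = {1, 3, 4, 5, 8, 9}
(X ∩ (X ∪ Z))ᶜ \ Y = {1, 4, 5, 8}
((X ∩ (X ∪ Z))ᶜ \ Y)ᶜ = {2, 3, 6, 7, 9}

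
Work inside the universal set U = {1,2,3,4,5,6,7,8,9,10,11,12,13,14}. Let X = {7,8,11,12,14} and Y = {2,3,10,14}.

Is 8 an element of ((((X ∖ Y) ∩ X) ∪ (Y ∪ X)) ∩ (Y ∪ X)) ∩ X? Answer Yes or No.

8 ∈ X and 8 ∉ Y, so 8 ∈ X ∖ Y
8 ∈ (X ∖ Y) and 8 ∈ X, so 8 ∈ (X ∖ Y) ∩ X
8 ∉ Y and 8 ∈ X, so 8 ∈ Y ∪ X
8 ∈ ((X ∖ Y) ∩ X) and 8 ∈ (Y ∪ X), so 8 ∈ ((X ∖ Y) ∩ X) ∪ (Y ∪ X)
8 ∉ Y and 8 ∈ X, so 8 ∈ Y ∪ X
8 ∈ (((X ∖ Y) ∩ X) ∪ (Y ∪ X)) and 8 ∈ (Y ∪ X), so 8 ∈ (((X ∖ Y) ∩ X) ∪ (Y ∪ X)) ∩ (Y ∪ X)
8 ∈ ((((X ∖ Y) ∩ X) ∪ (Y ∪ X)) ∩ (Y ∪ X)) and 8 ∈ X, so 8 ∈ ((((X ∖ Y) ∩ X) ∪ (Y ∪ X)) ∩ (Y ∪ X)) ∩ X

Yes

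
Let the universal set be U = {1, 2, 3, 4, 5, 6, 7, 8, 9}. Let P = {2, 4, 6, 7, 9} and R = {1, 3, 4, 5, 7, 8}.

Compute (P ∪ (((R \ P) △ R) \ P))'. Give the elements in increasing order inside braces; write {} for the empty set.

R \ P = {1, 3, 5, 8}
(R \ P) △ R = {4, 7}
((R \ P) △ R) \ P = {}
P ∪ (((R \ P) △ R) \ P) = {2, 4, 6, 7, 9}
(P ∪ (((R \ P) △ R) \ P))' = {1, 3, 5, 8}

{1, 3, 5, 8}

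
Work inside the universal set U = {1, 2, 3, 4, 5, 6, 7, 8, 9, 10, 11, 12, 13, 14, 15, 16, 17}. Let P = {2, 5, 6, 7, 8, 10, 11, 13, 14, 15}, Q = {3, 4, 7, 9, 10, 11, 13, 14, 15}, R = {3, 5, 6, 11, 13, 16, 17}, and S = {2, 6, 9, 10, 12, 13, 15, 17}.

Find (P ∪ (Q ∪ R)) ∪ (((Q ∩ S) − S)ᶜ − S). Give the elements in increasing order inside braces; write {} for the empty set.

Q ∪ R = {3, 4, 5, 6, 7, 9, 10, 11, 13, 14, 15, 16, 17}
P ∪ (Q ∪ R) = {2, 3, 4, 5, 6, 7, 8, 9, 10, 11, 13, 14, 15, 16, 17}
Q ∩ S = {9, 10, 13, 15}
(Q ∩ S) − S = {}
((Q ∩ S) − S)ᶜ = {1, 2, 3, 4, 5, 6, 7, 8, 9, 10, 11, 12, 13, 14, 15, 16, 17}
((Q ∩ S) − S)ᶜ − S = {1, 3, 4, 5, 7, 8, 11, 14, 16}
(P ∪ (Q ∪ R)) ∪ (((Q ∩ S) − S)ᶜ − S) = {1, 2, 3, 4, 5, 6, 7, 8, 9, 10, 11, 13, 14, 15, 16, 17}

{1, 2, 3, 4, 5, 6, 7, 8, 9, 10, 11, 13, 14, 15, 16, 17}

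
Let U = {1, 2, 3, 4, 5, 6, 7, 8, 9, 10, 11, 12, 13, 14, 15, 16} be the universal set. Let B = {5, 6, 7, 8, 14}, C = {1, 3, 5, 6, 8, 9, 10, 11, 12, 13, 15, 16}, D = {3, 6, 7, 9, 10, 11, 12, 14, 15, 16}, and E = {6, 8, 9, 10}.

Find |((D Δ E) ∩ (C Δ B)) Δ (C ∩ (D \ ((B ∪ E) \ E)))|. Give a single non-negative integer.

D Δ E = {3, 7, 8, 11, 12, 14, 15, 16}
C Δ B = {1, 3, 7, 9, 10, 11, 12, 13, 14, 15, 16}
(D Δ E) ∩ (C Δ B) = {3, 7, 11, 12, 14, 15, 16}
B ∪ E = {5, 6, 7, 8, 9, 10, 14}
(B ∪ E) \ E = {5, 7, 14}
D \ ((B ∪ E) \ E) = {3, 6, 9, 10, 11, 12, 15, 16}
C ∩ (D \ ((B ∪ E) \ E)) = {3, 6, 9, 10, 11, 12, 15, 16}
((D Δ E) ∩ (C Δ B)) Δ (C ∩ (D \ ((B ∪ E) \ E))) = {6, 7, 9, 10, 14}
|((D Δ E) ∩ (C Δ B)) Δ (C ∩ (D \ ((B ∪ E) \ E)))| = 5

5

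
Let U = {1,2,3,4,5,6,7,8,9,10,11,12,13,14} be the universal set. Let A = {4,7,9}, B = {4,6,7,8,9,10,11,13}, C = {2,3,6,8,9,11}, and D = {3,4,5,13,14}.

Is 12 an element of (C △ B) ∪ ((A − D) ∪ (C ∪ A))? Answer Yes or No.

No

12 ∉ C and 12 ∉ B, so 12 ∉ C △ B
12 ∉ A and 12 ∉ D, so 12 ∉ A − D
12 ∉ C and 12 ∉ A, so 12 ∉ C ∪ A
12 ∉ (A − D) and 12 ∉ (C ∪ A), so 12 ∉ (A − D) ∪ (C ∪ A)
12 ∉ (C △ B) and 12 ∉ ((A − D) ∪ (C ∪ A)), so 12 ∉ (C △ B) ∪ ((A − D) ∪ (C ∪ A))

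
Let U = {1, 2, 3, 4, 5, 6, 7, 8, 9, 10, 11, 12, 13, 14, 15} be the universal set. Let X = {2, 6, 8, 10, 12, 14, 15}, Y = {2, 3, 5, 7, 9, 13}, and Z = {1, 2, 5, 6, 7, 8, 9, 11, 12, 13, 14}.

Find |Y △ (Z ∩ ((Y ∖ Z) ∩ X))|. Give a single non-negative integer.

6

Y ∖ Z = {3}
(Y ∖ Z) ∩ X = {}
Z ∩ ((Y ∖ Z) ∩ X) = {}
Y △ (Z ∩ ((Y ∖ Z) ∩ X)) = {2, 3, 5, 7, 9, 13}
|Y △ (Z ∩ ((Y ∖ Z) ∩ X))| = 6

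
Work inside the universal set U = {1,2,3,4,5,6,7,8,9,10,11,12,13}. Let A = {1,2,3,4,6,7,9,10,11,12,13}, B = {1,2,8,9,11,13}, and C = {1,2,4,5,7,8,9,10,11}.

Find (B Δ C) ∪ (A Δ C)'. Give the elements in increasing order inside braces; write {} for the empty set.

B Δ C = {4,5,7,10,13}
A Δ C = {3,5,6,8,12,13}
(A Δ C)' = {1,2,4,7,9,10,11}
(B Δ C) ∪ (A Δ C)' = {1,2,4,5,7,9,10,11,13}

{1,2,4,5,7,9,10,11,13}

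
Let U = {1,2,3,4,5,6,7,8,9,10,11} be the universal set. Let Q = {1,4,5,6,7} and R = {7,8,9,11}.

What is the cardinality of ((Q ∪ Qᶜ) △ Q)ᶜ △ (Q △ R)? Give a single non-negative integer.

Qᶜ = {2,3,8,9,10,11}
Q ∪ Qᶜ = {1,2,3,4,5,6,7,8,9,10,11}
(Q ∪ Qᶜ) △ Q = {2,3,8,9,10,11}
((Q ∪ Qᶜ) △ Q)ᶜ = {1,4,5,6,7}
Q △ R = {1,4,5,6,8,9,11}
((Q ∪ Qᶜ) △ Q)ᶜ △ (Q △ R) = {7,8,9,11}
|((Q ∪ Qᶜ) △ Q)ᶜ △ (Q △ R)| = 4

4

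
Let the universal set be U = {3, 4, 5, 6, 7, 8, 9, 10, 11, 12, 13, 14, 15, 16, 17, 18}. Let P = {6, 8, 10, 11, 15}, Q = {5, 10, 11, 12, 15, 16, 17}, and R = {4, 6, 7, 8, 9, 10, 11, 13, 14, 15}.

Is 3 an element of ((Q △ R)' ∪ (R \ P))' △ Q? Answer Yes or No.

No

3 ∉ Q and 3 ∉ R, so 3 ∉ Q △ R
3 ∈ (Q △ R)' since 3 ∉ (Q △ R)
3 ∉ R and 3 ∉ P, so 3 ∉ R \ P
3 ∈ (Q △ R)' and 3 ∉ (R \ P), so 3 ∈ (Q △ R)' ∪ (R \ P)
3 ∉ ((Q △ R)' ∪ (R \ P))' since 3 ∈ ((Q △ R)' ∪ (R \ P))
3 ∉ ((Q △ R)' ∪ (R \ P))' and 3 ∉ Q, so 3 ∉ ((Q △ R)' ∪ (R \ P))' △ Q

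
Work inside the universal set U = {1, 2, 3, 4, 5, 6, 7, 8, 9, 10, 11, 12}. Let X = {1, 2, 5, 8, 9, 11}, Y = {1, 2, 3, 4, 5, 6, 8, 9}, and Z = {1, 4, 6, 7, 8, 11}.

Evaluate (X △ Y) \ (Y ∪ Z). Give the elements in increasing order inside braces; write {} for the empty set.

X △ Y = {3, 4, 6, 11}
Y ∪ Z = {1, 2, 3, 4, 5, 6, 7, 8, 9, 11}
(X △ Y) \ (Y ∪ Z) = {}

{}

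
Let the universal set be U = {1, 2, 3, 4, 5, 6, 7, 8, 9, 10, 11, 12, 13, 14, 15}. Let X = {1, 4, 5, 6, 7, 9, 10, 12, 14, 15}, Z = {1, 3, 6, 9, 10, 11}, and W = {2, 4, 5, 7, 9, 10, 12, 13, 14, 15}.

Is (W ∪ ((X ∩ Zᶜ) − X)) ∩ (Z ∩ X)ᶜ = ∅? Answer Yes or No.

No

Zᶜ = {2, 4, 5, 7, 8, 12, 13, 14, 15}
X ∩ Zᶜ = {4, 5, 7, 12, 14, 15}
(X ∩ Zᶜ) − X = {}
W ∪ ((X ∩ Zᶜ) − X) = {2, 4, 5, 7, 9, 10, 12, 13, 14, 15}
Z ∩ X = {1, 6, 9, 10}
(Z ∩ X)ᶜ = {2, 3, 4, 5, 7, 8, 11, 12, 13, 14, 15}
2 lies in both, so they are not disjoint.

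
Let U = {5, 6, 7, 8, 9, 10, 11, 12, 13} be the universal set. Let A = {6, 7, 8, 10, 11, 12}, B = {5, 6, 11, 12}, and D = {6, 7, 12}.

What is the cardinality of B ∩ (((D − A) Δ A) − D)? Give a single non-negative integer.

D − A = {}
(D − A) Δ A = {6, 7, 8, 10, 11, 12}
((D − A) Δ A) − D = {8, 10, 11}
B ∩ (((D − A) Δ A) − D) = {11}
|B ∩ (((D − A) Δ A) − D)| = 1

1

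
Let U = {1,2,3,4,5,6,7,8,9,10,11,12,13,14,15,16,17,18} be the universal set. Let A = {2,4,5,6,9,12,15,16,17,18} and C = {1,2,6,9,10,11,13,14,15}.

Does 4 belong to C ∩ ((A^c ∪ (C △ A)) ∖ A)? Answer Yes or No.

No

4 ∈ A, so 4 ∉ A^c
4 ∉ C and 4 ∈ A, so 4 ∈ C △ A
4 ∉ A^c and 4 ∈ (C △ A), so 4 ∈ A^c ∪ (C △ A)
4 ∈ (A^c ∪ (C △ A)) and 4 ∈ A, so 4 ∉ (A^c ∪ (C △ A)) ∖ A
4 ∉ C and 4 ∉ ((A^c ∪ (C △ A)) ∖ A), so 4 ∉ C ∩ ((A^c ∪ (C △ A)) ∖ A)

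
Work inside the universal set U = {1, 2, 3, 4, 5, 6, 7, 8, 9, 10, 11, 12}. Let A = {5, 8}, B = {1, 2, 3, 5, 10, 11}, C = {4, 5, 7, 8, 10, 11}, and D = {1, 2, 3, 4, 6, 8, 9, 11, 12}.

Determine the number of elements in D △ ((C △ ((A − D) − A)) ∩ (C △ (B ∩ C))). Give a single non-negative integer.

A − D = {5}
(A − D) − A = {}
C △ ((A − D) − A) = {4, 5, 7, 8, 10, 11}
B ∩ C = {5, 10, 11}
C △ (B ∩ C) = {4, 7, 8}
(C △ ((A − D) − A)) ∩ (C △ (B ∩ C)) = {4, 7, 8}
D △ ((C △ ((A − D) − A)) ∩ (C △ (B ∩ C))) = {1, 2, 3, 6, 7, 9, 11, 12}
|D △ ((C △ ((A − D) − A)) ∩ (C △ (B ∩ C)))| = 8

8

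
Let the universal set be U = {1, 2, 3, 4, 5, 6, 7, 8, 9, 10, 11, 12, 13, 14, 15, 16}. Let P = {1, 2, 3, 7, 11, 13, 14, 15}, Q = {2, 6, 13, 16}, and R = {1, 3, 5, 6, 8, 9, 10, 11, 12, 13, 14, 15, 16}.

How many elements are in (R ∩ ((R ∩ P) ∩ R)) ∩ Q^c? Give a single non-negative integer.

R ∩ P = {1, 3, 11, 13, 14, 15}
(R ∩ P) ∩ R = {1, 3, 11, 13, 14, 15}
R ∩ ((R ∩ P) ∩ R) = {1, 3, 11, 13, 14, 15}
Q^c = {1, 3, 4, 5, 7, 8, 9, 10, 11, 12, 14, 15}
(R ∩ ((R ∩ P) ∩ R)) ∩ Q^c = {1, 3, 11, 14, 15}
|(R ∩ ((R ∩ P) ∩ R)) ∩ Q^c| = 5

5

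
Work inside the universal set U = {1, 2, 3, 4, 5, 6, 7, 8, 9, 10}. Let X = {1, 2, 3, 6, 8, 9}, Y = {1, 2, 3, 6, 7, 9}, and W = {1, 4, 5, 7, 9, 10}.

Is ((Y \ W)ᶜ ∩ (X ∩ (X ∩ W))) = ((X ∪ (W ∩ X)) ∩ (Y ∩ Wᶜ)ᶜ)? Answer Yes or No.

Y \ W = {2, 3, 6}
(Y \ W)ᶜ = {1, 4, 5, 7, 8, 9, 10}
X ∩ W = {1, 9}
X ∩ (X ∩ W) = {1, 9}
(Y \ W)ᶜ ∩ (X ∩ (X ∩ W)) = {1, 9}
W ∩ X = {1, 9}
X ∪ (W ∩ X) = {1, 2, 3, 6, 8, 9}
Wᶜ = {2, 3, 6, 8}
Y ∩ Wᶜ = {2, 3, 6}
(Y ∩ Wᶜ)ᶜ = {1, 4, 5, 7, 8, 9, 10}
(X ∪ (W ∩ X)) ∩ (Y ∩ Wᶜ)ᶜ = {1, 8, 9}
8 ∈ (X ∪ (W ∩ X)) ∩ (Y ∩ Wᶜ)ᶜ but 8 ∉ (Y \ W)ᶜ ∩ (X ∩ (X ∩ W)), so they differ.

No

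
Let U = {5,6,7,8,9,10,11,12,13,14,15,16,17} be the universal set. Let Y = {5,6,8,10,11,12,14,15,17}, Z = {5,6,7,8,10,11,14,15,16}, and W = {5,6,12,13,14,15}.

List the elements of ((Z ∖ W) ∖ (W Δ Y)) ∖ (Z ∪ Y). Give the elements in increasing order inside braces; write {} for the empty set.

{}

Z ∖ W = {7,8,10,11,16}
W Δ Y = {8,10,11,13,17}
(Z ∖ W) ∖ (W Δ Y) = {7,16}
Z ∪ Y = {5,6,7,8,10,11,12,14,15,16,17}
((Z ∖ W) ∖ (W Δ Y)) ∖ (Z ∪ Y) = {}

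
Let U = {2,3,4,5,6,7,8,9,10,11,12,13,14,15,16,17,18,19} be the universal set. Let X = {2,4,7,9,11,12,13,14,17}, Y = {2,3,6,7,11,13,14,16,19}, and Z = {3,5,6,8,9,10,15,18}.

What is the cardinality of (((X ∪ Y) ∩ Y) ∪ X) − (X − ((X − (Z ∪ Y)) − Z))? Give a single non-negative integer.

X ∪ Y = {2,3,4,6,7,9,11,12,13,14,16,17,19}
(X ∪ Y) ∩ Y = {2,3,6,7,11,13,14,16,19}
((X ∪ Y) ∩ Y) ∪ X = {2,3,4,6,7,9,11,12,13,14,16,17,19}
Z ∪ Y = {2,3,5,6,7,8,9,10,11,13,14,15,16,18,19}
X − (Z ∪ Y) = {4,12,17}
(X − (Z ∪ Y)) − Z = {4,12,17}
X − ((X − (Z ∪ Y)) − Z) = {2,7,9,11,13,14}
(((X ∪ Y) ∩ Y) ∪ X) − (X − ((X − (Z ∪ Y)) − Z)) = {3,4,6,12,16,17,19}
|(((X ∪ Y) ∩ Y) ∪ X) − (X − ((X − (Z ∪ Y)) − Z))| = 7

7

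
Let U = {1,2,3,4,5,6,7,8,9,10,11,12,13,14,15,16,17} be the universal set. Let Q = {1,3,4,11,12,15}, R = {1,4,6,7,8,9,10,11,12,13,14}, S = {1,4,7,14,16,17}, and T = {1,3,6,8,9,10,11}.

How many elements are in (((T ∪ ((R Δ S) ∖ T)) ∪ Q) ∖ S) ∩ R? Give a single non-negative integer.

7

R Δ S = {6,8,9,10,11,12,13,16,17}
(R Δ S) ∖ T = {12,13,16,17}
T ∪ ((R Δ S) ∖ T) = {1,3,6,8,9,10,11,12,13,16,17}
(T ∪ ((R Δ S) ∖ T)) ∪ Q = {1,3,4,6,8,9,10,11,12,13,15,16,17}
((T ∪ ((R Δ S) ∖ T)) ∪ Q) ∖ S = {3,6,8,9,10,11,12,13,15}
(((T ∪ ((R Δ S) ∖ T)) ∪ Q) ∖ S) ∩ R = {6,8,9,10,11,12,13}
|(((T ∪ ((R Δ S) ∖ T)) ∪ Q) ∖ S) ∩ R| = 7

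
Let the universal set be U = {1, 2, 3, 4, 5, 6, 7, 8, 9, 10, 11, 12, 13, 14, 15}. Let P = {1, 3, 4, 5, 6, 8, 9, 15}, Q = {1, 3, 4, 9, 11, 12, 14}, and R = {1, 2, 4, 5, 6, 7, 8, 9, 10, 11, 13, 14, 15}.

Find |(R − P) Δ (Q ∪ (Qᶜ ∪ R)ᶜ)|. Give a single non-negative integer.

R − P = {2, 7, 10, 11, 13, 14}
Qᶜ = {2, 5, 6, 7, 8, 10, 13, 15}
Qᶜ ∪ R = {1, 2, 4, 5, 6, 7, 8, 9, 10, 11, 13, 14, 15}
(Qᶜ ∪ R)ᶜ = {3, 12}
Q ∪ (Qᶜ ∪ R)ᶜ = {1, 3, 4, 9, 11, 12, 14}
(R − P) Δ (Q ∪ (Qᶜ ∪ R)ᶜ) = {1, 2, 3, 4, 7, 9, 10, 12, 13}
|(R − P) Δ (Q ∪ (Qᶜ ∪ R)ᶜ)| = 9

9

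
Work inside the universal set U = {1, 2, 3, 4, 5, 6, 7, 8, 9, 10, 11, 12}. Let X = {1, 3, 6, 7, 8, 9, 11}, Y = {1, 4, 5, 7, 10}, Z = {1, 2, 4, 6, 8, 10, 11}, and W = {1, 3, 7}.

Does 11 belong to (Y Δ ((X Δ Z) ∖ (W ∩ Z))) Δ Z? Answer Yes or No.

Yes

11 ∈ X and 11 ∈ Z, so 11 ∉ X Δ Z
11 ∉ W and 11 ∈ Z, so 11 ∉ W ∩ Z
11 ∉ (X Δ Z) and 11 ∉ (W ∩ Z), so 11 ∉ (X Δ Z) ∖ (W ∩ Z)
11 ∉ Y and 11 ∉ ((X Δ Z) ∖ (W ∩ Z)), so 11 ∉ Y Δ ((X Δ Z) ∖ (W ∩ Z))
11 ∉ (Y Δ ((X Δ Z) ∖ (W ∩ Z))) and 11 ∈ Z, so 11 ∈ (Y Δ ((X Δ Z) ∖ (W ∩ Z))) Δ Z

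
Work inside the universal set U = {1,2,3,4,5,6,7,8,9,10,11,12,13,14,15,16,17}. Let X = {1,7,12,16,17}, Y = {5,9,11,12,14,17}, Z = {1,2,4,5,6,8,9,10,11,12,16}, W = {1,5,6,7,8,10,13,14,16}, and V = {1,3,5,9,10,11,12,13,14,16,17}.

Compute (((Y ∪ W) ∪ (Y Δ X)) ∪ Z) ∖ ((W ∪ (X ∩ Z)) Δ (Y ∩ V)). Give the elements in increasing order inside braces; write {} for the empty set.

Y ∪ W = {1,5,6,7,8,9,10,11,12,13,14,16,17}
Y Δ X = {1,5,7,9,11,14,16}
(Y ∪ W) ∪ (Y Δ X) = {1,5,6,7,8,9,10,11,12,13,14,16,17}
((Y ∪ W) ∪ (Y Δ X)) ∪ Z = {1,2,4,5,6,7,8,9,10,11,12,13,14,16,17}
X ∩ Z = {1,12,16}
W ∪ (X ∩ Z) = {1,5,6,7,8,10,12,13,14,16}
Y ∩ V = {5,9,11,12,14,17}
(W ∪ (X ∩ Z)) Δ (Y ∩ V) = {1,6,7,8,9,10,11,13,16,17}
(((Y ∪ W) ∪ (Y Δ X)) ∪ Z) ∖ ((W ∪ (X ∩ Z)) Δ (Y ∩ V)) = {2,4,5,12,14}

{2,4,5,12,14}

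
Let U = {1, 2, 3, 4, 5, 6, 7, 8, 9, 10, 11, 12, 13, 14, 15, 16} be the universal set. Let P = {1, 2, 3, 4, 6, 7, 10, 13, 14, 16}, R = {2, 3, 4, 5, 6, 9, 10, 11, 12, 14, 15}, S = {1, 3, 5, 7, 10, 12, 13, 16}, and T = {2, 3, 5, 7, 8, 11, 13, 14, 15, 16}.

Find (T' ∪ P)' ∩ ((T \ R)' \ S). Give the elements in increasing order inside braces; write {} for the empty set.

{11, 15}

T' = {1, 4, 6, 9, 10, 12}
T' ∪ P = {1, 2, 3, 4, 6, 7, 9, 10, 12, 13, 14, 16}
(T' ∪ P)' = {5, 8, 11, 15}
T \ R = {7, 8, 13, 16}
(T \ R)' = {1, 2, 3, 4, 5, 6, 9, 10, 11, 12, 14, 15}
(T \ R)' \ S = {2, 4, 6, 9, 11, 14, 15}
(T' ∪ P)' ∩ ((T \ R)' \ S) = {11, 15}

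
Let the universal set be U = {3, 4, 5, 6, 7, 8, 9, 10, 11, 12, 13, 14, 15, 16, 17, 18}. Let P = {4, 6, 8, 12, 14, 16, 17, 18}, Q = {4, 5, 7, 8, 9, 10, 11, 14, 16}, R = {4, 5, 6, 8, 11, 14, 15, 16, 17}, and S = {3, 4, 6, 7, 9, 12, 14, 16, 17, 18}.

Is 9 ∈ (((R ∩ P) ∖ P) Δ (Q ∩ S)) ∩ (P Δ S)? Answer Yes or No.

9 ∉ R and 9 ∉ P, so 9 ∉ R ∩ P
9 ∉ (R ∩ P) and 9 ∉ P, so 9 ∉ (R ∩ P) ∖ P
9 ∈ Q and 9 ∈ S, so 9 ∈ Q ∩ S
9 ∉ ((R ∩ P) ∖ P) and 9 ∈ (Q ∩ S), so 9 ∈ ((R ∩ P) ∖ P) Δ (Q ∩ S)
9 ∉ P and 9 ∈ S, so 9 ∈ P Δ S
9 ∈ (((R ∩ P) ∖ P) Δ (Q ∩ S)) and 9 ∈ (P Δ S), so 9 ∈ (((R ∩ P) ∖ P) Δ (Q ∩ S)) ∩ (P Δ S)

Yes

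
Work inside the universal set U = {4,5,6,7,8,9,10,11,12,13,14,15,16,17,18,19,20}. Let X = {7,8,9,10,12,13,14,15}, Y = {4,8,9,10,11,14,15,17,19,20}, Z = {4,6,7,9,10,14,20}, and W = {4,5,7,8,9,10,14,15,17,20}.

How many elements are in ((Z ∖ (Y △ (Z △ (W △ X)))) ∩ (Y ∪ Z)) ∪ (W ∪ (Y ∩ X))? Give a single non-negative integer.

W △ X = {4,5,12,13,17,20}
Z △ (W △ X) = {5,6,7,9,10,12,13,14,17}
Y △ (Z △ (W △ X)) = {4,5,6,7,8,11,12,13,15,19,20}
Z ∖ (Y △ (Z △ (W △ X))) = {9,10,14}
Y ∪ Z = {4,6,7,8,9,10,11,14,15,17,19,20}
(Z ∖ (Y △ (Z △ (W △ X)))) ∩ (Y ∪ Z) = {9,10,14}
Y ∩ X = {8,9,10,14,15}
W ∪ (Y ∩ X) = {4,5,7,8,9,10,14,15,17,20}
((Z ∖ (Y △ (Z △ (W △ X)))) ∩ (Y ∪ Z)) ∪ (W ∪ (Y ∩ X)) = {4,5,7,8,9,10,14,15,17,20}
|((Z ∖ (Y △ (Z △ (W △ X)))) ∩ (Y ∪ Z)) ∪ (W ∪ (Y ∩ X))| = 10

10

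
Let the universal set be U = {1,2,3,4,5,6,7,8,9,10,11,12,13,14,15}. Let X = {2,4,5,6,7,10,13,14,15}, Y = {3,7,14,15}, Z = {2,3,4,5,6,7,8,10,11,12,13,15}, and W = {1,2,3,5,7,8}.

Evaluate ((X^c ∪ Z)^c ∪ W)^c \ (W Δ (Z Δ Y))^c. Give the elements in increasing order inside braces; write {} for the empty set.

{4,6,10,11,12,13}

X^c = {1,3,8,9,11,12}
X^c ∪ Z = {1,2,3,4,5,6,7,8,9,10,11,12,13,15}
(X^c ∪ Z)^c = {14}
(X^c ∪ Z)^c ∪ W = {1,2,3,5,7,8,14}
((X^c ∪ Z)^c ∪ W)^c = {4,6,9,10,11,12,13,15}
Z Δ Y = {2,4,5,6,8,10,11,12,13,14}
W Δ (Z Δ Y) = {1,3,4,6,7,10,11,12,13,14}
(W Δ (Z Δ Y))^c = {2,5,8,9,15}
((X^c ∪ Z)^c ∪ W)^c \ (W Δ (Z Δ Y))^c = {4,6,10,11,12,13}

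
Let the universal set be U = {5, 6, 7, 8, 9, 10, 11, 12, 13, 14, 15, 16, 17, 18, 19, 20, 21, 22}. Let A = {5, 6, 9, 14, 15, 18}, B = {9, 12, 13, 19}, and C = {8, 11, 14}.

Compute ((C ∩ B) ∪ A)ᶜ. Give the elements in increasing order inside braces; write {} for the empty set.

C ∩ B = {}
(C ∩ B) ∪ A = {5, 6, 9, 14, 15, 18}
((C ∩ B) ∪ A)ᶜ = {7, 8, 10, 11, 12, 13, 16, 17, 19, 20, 21, 22}

{7, 8, 10, 11, 12, 13, 16, 17, 19, 20, 21, 22}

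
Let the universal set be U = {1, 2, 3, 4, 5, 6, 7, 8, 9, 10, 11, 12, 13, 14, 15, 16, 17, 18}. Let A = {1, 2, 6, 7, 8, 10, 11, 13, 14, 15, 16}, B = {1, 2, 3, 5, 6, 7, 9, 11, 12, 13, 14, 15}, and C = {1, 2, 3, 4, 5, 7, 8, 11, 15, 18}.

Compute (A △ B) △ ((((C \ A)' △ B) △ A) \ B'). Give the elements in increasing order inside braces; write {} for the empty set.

{1, 2, 6, 7, 8, 9, 10, 11, 12, 13, 14, 15, 16}

A △ B = {3, 5, 8, 9, 10, 12, 16}
C \ A = {3, 4, 5, 18}
(C \ A)' = {1, 2, 6, 7, 8, 9, 10, 11, 12, 13, 14, 15, 16, 17}
(C \ A)' △ B = {3, 5, 8, 10, 16, 17}
((C \ A)' △ B) △ A = {1, 2, 3, 5, 6, 7, 11, 13, 14, 15, 17}
B' = {4, 8, 10, 16, 17, 18}
(((C \ A)' △ B) △ A) \ B' = {1, 2, 3, 5, 6, 7, 11, 13, 14, 15}
(A △ B) △ ((((C \ A)' △ B) △ A) \ B') = {1, 2, 6, 7, 8, 9, 10, 11, 12, 13, 14, 15, 16}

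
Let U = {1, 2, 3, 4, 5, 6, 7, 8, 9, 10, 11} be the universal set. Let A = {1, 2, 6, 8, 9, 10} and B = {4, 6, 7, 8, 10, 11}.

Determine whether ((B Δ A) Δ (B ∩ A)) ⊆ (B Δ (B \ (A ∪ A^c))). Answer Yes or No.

No

B Δ A = {1, 2, 4, 7, 9, 11}
B ∩ A = {6, 8, 10}
(B Δ A) Δ (B ∩ A) = {1, 2, 4, 6, 7, 8, 9, 10, 11}
A^c = {3, 4, 5, 7, 11}
A ∪ A^c = {1, 2, 3, 4, 5, 6, 7, 8, 9, 10, 11}
B \ (A ∪ A^c) = {}
B Δ (B \ (A ∪ A^c)) = {4, 6, 7, 8, 10, 11}
1 ∈ (B Δ A) Δ (B ∩ A) but 1 ∉ B Δ (B \ (A ∪ A^c)), so the inclusion fails.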